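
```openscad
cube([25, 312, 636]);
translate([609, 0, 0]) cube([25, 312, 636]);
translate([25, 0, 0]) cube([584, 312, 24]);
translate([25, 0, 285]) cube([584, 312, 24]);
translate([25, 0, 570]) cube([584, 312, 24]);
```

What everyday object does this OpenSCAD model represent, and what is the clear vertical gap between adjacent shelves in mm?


A bookshelf. The clear shelf gap is 261 mm.

Two tall side panels with 3 horizontal boards between them — a bookshelf. The first two shelf undersides are at z = 0 and z = 285; with shelf thickness 24, the clear gap is 285 − 0 − 24 = 261 mm.


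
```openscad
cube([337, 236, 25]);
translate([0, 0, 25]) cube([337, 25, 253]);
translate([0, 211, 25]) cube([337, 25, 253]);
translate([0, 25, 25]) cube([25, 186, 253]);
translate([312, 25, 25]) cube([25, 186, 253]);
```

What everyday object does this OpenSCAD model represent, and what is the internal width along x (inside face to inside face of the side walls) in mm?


An open box. The internal width is 287 mm.

A 337×236 base slab with four walls standing on it — an open box. The base is 337 mm wide and the walls are 25 mm thick, so the internal width is 337 − 2 × 25 = 287 mm.


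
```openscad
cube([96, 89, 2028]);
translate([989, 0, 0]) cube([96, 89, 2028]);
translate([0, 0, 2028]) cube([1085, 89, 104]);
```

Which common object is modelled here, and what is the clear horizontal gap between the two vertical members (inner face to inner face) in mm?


A door frame. The clear opening width is 893 mm.

Two 2028 mm tall posts with a header on top — a door frame. The left jamb is 96 mm wide at x = 0; the right jamb starts at x = 989. The clear opening is 989 − 96 = 893 mm.


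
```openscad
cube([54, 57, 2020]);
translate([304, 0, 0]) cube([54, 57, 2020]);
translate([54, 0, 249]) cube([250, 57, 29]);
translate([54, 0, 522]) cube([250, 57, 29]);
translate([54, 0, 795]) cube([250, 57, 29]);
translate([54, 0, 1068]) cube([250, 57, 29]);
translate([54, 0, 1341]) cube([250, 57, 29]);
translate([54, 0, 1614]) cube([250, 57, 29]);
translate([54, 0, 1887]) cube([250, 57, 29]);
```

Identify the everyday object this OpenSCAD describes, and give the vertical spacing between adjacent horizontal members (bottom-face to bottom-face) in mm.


A ladder. The rung spacing is 273 mm.

Two tall 54×57 posts with 7 short bars between them — a ladder. Adjacent rungs sit at z = 249 and z = 522, so the spacing is 522 − 249 = 273 mm.


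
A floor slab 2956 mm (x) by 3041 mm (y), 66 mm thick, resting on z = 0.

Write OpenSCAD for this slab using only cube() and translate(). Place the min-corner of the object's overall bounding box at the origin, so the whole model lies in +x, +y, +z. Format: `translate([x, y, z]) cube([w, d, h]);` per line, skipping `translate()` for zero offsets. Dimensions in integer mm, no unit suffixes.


cube([2956, 3041, 66]);


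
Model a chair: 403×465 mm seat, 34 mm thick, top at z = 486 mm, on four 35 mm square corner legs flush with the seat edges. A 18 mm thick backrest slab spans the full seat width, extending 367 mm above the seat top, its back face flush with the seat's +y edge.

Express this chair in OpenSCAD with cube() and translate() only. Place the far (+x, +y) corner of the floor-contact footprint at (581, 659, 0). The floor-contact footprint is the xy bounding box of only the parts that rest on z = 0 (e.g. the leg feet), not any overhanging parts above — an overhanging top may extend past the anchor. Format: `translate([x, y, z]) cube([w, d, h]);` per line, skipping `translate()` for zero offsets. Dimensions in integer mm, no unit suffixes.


// leg_h = 486 - 34 = 452
translate([178, 194, 452]) cube([403, 465, 34]);
translate([178, 194, 0]) cube([35, 35, 452]);
translate([546, 194, 0]) cube([35, 35, 452]);
translate([178, 624, 0]) cube([35, 35, 452]);
translate([546, 624, 0]) cube([35, 35, 452]);
translate([178, 641, 486]) cube([403, 18, 367]);


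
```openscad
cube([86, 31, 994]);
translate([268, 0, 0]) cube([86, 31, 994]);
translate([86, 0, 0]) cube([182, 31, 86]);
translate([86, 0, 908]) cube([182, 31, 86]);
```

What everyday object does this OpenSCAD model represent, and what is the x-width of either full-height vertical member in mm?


A picture frame. The border width is 86 mm.

Four thin pieces enclosing a rectangular opening — a picture frame. The two full-height stiles are 994 mm tall; the top rail sits at z = 908 and is 86 mm tall, so the border above the opening is 994 − 908 = 86 mm, matching the stile x-width.


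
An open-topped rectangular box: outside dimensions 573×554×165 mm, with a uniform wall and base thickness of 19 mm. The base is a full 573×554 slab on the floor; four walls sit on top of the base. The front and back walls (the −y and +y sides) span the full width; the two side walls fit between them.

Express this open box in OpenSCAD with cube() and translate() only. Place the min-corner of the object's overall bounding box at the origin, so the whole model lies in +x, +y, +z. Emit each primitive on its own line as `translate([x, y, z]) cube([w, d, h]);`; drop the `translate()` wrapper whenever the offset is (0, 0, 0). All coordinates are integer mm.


cube([573, 554, 19]);
translate([0, 0, 19]) cube([573, 19, 146]);
translate([0, 535, 19]) cube([573, 19, 146]);
translate([0, 19, 19]) cube([19, 516, 146]);
translate([554, 19, 19]) cube([19, 516, 146]);


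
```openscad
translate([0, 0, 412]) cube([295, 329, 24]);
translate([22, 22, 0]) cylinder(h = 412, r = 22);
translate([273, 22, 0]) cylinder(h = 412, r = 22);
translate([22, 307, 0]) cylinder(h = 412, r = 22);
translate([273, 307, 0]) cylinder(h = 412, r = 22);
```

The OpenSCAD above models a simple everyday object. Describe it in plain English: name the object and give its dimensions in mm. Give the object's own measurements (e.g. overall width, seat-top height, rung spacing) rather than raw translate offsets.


A simple wooden stool: a rectangular seat 295 mm (x) by 329 mm (y), 24 mm thick, top face at z = 436 mm, on four round legs, each 44 mm in diameter. The legs rest on z = 0, each leg's axis is inset half a diameter from the nearest pair of seat edges (so the leg's bounding box is flush with the corner).


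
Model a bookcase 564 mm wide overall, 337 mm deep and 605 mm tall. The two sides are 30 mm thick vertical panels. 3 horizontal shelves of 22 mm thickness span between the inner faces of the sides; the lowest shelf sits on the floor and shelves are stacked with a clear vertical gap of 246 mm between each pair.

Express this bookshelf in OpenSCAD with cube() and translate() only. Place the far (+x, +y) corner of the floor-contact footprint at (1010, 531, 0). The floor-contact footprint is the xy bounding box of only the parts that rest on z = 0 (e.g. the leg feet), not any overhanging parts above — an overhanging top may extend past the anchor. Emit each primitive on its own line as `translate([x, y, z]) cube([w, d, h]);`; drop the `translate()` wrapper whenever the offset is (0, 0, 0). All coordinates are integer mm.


translate([446, 194, 0]) cube([30, 337, 605]);
translate([980, 194, 0]) cube([30, 337, 605]);
translate([476, 194, 0]) cube([504, 337, 22]);
translate([476, 194, 268]) cube([504, 337, 22]);
translate([476, 194, 536]) cube([504, 337, 22]);


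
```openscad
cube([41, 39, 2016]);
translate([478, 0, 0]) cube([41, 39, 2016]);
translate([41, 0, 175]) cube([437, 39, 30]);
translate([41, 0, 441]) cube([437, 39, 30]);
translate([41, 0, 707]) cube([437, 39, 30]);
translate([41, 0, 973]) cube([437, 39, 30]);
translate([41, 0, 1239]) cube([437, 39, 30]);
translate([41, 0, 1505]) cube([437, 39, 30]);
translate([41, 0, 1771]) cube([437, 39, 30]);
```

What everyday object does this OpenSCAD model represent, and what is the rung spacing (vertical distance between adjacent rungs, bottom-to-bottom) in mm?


A ladder. The rung spacing is 266 mm.

Two tall 41×39 posts with 7 short bars between them — a ladder. Adjacent rungs sit at z = 175 and z = 441, so the spacing is 441 − 175 = 266 mm.


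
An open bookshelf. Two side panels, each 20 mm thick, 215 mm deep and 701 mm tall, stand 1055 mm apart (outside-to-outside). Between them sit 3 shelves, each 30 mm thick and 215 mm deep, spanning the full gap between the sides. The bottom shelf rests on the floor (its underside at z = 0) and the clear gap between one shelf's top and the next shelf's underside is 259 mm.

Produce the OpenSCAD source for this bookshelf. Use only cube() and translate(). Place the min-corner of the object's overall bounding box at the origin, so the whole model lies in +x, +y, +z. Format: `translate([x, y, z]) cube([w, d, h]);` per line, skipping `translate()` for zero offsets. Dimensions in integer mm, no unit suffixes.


cube([20, 215, 701]);
translate([1035, 0, 0]) cube([20, 215, 701]);
translate([20, 0, 0]) cube([1015, 215, 30]);
translate([20, 0, 289]) cube([1015, 215, 30]);
translate([20, 0, 578]) cube([1015, 215, 30]);


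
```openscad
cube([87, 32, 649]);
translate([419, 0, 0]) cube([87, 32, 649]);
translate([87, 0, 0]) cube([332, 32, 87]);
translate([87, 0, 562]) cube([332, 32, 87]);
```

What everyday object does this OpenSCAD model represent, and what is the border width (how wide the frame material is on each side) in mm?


A picture frame. The border width is 87 mm.

Four thin pieces enclosing a rectangular opening — a picture frame. The two full-height stiles are 649 mm tall; the top rail sits at z = 562 and is 87 mm tall, so the border above the opening is 649 − 562 = 87 mm, matching the stile x-width.


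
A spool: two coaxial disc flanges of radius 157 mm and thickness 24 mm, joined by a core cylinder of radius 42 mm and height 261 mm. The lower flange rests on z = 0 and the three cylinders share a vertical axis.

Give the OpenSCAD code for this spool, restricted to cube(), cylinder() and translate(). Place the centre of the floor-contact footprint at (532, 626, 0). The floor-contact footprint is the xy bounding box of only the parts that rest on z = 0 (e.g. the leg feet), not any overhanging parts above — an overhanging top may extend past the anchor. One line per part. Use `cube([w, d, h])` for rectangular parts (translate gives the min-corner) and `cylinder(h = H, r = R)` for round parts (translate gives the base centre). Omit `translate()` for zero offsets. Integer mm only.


translate([532, 626, 0]) cylinder(h = 24, r = 157);
translate([532, 626, 24]) cylinder(h = 261, r = 42);
translate([532, 626, 285]) cylinder(h = 24, r = 157);


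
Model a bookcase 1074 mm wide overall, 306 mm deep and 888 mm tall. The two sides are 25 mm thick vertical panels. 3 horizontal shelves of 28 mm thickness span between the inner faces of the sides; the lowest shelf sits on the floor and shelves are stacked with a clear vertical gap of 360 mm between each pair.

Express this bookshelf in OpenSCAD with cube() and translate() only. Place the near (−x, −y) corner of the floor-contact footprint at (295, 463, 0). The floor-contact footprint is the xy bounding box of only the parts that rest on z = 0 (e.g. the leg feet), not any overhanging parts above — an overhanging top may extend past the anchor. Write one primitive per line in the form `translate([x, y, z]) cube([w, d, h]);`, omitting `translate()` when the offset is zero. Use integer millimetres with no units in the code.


translate([295, 463, 0]) cube([25, 306, 888]);
translate([1344, 463, 0]) cube([25, 306, 888]);
translate([320, 463, 0]) cube([1024, 306, 28]);
translate([320, 463, 388]) cube([1024, 306, 28]);
translate([320, 463, 776]) cube([1024, 306, 28]);


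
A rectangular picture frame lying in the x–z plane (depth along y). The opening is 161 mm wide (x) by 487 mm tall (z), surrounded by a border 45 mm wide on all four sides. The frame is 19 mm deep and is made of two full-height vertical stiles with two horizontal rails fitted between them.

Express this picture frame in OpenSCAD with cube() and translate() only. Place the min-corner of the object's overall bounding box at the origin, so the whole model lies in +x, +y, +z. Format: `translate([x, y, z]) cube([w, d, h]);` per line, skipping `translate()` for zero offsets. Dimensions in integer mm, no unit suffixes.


cube([45, 19, 577]);
translate([206, 0, 0]) cube([45, 19, 577]);
translate([45, 0, 0]) cube([161, 19, 45]);
translate([45, 0, 532]) cube([161, 19, 45]);


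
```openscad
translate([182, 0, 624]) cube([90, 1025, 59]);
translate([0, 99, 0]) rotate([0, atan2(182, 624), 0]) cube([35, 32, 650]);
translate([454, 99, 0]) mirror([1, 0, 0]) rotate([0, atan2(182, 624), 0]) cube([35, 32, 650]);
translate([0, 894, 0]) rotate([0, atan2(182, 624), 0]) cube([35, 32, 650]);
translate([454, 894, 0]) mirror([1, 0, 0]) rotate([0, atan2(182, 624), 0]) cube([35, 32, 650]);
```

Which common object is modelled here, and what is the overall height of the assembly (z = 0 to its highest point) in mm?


A sawhorse. The overall height is 683 mm.

A beam across two mirrored pairs of raked legs — a sawhorse. The beam's underside is at z = 624 (matching the legs' vertical rise in atan2(182, 624)) and the beam is 59 mm tall, so its top is at 624 + 59 = 683 mm. The raked legs top out at the beam's underside, so that is the highest point.


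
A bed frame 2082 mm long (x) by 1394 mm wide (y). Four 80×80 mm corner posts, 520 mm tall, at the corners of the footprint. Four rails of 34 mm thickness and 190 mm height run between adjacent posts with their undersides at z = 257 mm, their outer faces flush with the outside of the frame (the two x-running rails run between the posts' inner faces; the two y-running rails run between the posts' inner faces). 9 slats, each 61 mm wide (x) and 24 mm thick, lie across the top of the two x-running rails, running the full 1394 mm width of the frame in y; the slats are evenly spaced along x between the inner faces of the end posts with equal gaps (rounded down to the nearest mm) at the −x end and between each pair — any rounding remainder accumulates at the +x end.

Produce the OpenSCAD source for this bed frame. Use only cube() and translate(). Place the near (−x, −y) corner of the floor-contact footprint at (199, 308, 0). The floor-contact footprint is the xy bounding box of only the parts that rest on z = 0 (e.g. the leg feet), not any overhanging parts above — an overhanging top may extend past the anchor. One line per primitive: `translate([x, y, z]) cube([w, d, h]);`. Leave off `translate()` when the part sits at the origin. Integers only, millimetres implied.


// slat z = rail_z + rail_h = 257 + 190 = 447
// slat gap = ⌊(1922 − 9·61) / 10⌋ = 137
translate([199, 308, 0]) cube([80, 80, 520]);
translate([199, 1622, 0]) cube([80, 80, 520]);
translate([2201, 308, 0]) cube([80, 80, 520]);
translate([2201, 1622, 0]) cube([80, 80, 520]);
translate([279, 308, 257]) cube([1922, 34, 190]);
translate([279, 1668, 257]) cube([1922, 34, 190]);
translate([199, 388, 257]) cube([34, 1234, 190]);
translate([2247, 388, 257]) cube([34, 1234, 190]);
translate([416, 308, 447]) cube([61, 1394, 24]);
translate([614, 308, 447]) cube([61, 1394, 24]);
translate([812, 308, 447]) cube([61, 1394, 24]);
translate([1010, 308, 447]) cube([61, 1394, 24]);
translate([1208, 308, 447]) cube([61, 1394, 24]);
translate([1406, 308, 447]) cube([61, 1394, 24]);
translate([1604, 308, 447]) cube([61, 1394, 24]);
translate([1802, 308, 447]) cube([61, 1394, 24]);
translate([2000, 308, 447]) cube([61, 1394, 24]);


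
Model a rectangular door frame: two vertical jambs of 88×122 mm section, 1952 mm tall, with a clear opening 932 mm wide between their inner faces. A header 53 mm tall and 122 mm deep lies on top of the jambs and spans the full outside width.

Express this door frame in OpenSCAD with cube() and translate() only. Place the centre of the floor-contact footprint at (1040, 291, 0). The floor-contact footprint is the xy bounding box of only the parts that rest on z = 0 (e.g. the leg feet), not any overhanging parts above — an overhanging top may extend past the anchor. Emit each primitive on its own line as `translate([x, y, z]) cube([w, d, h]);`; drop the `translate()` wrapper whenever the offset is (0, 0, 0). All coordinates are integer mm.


translate([486, 230, 0]) cube([88, 122, 1952]);
translate([1506, 230, 0]) cube([88, 122, 1952]);
translate([486, 230, 1952]) cube([1108, 122, 53]);


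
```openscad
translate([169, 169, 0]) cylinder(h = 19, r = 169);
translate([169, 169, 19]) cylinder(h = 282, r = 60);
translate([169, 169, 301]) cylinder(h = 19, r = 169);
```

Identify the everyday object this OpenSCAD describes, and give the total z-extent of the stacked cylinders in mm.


A spool. The overall height is 320 mm.

Three coaxial cylinders, large–small–large — a spool. Two 19 mm flanges and a 282 mm core give 19 + 282 + 19 = 320 mm.


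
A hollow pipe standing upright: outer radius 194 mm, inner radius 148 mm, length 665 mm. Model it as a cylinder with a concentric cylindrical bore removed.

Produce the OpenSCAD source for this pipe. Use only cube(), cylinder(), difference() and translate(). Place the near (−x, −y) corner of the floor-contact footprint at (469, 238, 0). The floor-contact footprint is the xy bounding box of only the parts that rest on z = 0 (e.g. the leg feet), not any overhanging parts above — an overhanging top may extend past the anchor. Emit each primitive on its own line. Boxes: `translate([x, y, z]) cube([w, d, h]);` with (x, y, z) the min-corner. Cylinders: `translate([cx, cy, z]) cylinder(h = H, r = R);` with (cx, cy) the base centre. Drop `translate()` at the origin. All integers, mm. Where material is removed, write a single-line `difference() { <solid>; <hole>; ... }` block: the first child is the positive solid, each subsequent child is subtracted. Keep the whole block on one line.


difference() { translate([663, 432, 0]) cylinder(h = 665, r = 194); translate([663, 432, 0]) cylinder(h = 665, r = 148); }


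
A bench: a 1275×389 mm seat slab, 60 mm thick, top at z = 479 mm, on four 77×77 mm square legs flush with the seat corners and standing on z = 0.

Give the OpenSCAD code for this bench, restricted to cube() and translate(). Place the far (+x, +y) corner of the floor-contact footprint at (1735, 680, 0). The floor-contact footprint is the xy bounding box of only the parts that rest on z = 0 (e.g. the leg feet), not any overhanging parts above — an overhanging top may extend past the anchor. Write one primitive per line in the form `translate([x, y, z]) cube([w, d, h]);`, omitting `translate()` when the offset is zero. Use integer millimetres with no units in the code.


translate([460, 291, 419]) cube([1275, 389, 60]);
translate([460, 291, 0]) cube([77, 77, 419]);
translate([460, 603, 0]) cube([77, 77, 419]);
translate([1658, 291, 0]) cube([77, 77, 419]);
translate([1658, 603, 0]) cube([77, 77, 419]);


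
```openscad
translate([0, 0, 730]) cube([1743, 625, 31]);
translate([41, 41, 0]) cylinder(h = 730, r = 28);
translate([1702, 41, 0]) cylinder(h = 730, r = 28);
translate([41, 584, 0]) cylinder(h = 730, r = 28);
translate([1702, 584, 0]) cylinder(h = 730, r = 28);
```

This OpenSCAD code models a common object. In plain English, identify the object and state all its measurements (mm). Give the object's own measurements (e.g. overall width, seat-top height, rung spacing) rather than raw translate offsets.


A table: top 1743 mm (x) × 625 mm (y), 31 mm thick, upper face at z = 761 mm, on four round legs of 56 mm diameter, each leg's bounding box inset 13 mm from the nearest pair of top edges from z = 0 to the bottom of the top.


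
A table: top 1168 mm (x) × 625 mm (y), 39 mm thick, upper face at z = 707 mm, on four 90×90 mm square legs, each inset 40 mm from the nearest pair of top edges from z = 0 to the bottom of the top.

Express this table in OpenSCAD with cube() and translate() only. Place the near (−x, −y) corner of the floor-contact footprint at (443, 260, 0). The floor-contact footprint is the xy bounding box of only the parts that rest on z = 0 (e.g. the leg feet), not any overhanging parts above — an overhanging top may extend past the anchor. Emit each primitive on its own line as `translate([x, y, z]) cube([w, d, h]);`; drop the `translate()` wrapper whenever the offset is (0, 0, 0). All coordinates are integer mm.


translate([403, 220, 668]) cube([1168, 625, 39]);
translate([443, 260, 0]) cube([90, 90, 668]);
translate([1441, 260, 0]) cube([90, 90, 668]);
translate([443, 715, 0]) cube([90, 90, 668]);
translate([1441, 715, 0]) cube([90, 90, 668]);


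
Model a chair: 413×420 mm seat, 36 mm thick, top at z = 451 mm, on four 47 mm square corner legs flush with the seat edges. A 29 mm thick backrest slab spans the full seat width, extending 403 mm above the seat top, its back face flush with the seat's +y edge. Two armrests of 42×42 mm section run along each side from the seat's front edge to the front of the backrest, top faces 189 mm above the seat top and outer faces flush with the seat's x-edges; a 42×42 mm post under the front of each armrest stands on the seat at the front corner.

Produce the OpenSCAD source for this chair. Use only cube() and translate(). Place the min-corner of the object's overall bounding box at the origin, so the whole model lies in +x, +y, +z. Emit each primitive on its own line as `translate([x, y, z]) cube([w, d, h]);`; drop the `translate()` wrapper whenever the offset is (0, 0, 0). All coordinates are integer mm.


translate([0, 0, 415]) cube([413, 420, 36]);
cube([47, 47, 415]);
translate([366, 0, 0]) cube([47, 47, 415]);
translate([0, 373, 0]) cube([47, 47, 415]);
translate([366, 373, 0]) cube([47, 47, 415]);
translate([0, 391, 451]) cube([413, 29, 403]);
translate([0, 0, 598]) cube([42, 391, 42]);
translate([371, 0, 598]) cube([42, 391, 42]);
translate([0, 0, 451]) cube([42, 42, 147]);
translate([371, 0, 451]) cube([42, 42, 147]);


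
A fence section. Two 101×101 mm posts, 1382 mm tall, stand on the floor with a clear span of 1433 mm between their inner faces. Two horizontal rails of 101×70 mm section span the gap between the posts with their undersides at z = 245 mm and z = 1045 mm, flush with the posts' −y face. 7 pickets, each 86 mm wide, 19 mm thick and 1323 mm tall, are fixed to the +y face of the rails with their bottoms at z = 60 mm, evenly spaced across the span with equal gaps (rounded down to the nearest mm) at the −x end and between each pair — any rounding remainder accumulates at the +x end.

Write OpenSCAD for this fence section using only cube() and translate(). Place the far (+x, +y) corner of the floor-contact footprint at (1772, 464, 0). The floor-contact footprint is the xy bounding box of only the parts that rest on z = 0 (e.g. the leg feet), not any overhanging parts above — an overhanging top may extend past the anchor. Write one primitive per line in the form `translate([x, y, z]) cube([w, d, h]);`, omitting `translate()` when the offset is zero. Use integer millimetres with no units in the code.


translate([137, 363, 0]) cube([101, 101, 1382]);
translate([1671, 363, 0]) cube([101, 101, 1382]);
translate([238, 363, 245]) cube([1433, 101, 70]);
translate([238, 363, 1045]) cube([1433, 101, 70]);
translate([341, 464, 60]) cube([86, 19, 1323]);
translate([530, 464, 60]) cube([86, 19, 1323]);
translate([719, 464, 60]) cube([86, 19, 1323]);
translate([908, 464, 60]) cube([86, 19, 1323]);
translate([1097, 464, 60]) cube([86, 19, 1323]);
translate([1286, 464, 60]) cube([86, 19, 1323]);
translate([1475, 464, 60]) cube([86, 19, 1323]);


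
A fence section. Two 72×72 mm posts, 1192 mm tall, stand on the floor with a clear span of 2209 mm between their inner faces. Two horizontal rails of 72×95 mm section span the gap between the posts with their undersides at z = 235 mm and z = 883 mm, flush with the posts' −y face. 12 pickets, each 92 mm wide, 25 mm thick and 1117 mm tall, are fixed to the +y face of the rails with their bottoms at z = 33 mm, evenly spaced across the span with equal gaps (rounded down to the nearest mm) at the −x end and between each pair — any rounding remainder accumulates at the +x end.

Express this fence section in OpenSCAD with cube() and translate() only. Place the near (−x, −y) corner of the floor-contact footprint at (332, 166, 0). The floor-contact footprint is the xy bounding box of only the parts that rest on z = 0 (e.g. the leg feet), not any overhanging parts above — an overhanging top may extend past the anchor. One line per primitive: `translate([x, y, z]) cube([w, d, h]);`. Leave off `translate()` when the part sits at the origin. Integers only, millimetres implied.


translate([332, 166, 0]) cube([72, 72, 1192]);
translate([2613, 166, 0]) cube([72, 72, 1192]);
translate([404, 166, 235]) cube([2209, 72, 95]);
translate([404, 166, 883]) cube([2209, 72, 95]);
translate([489, 238, 33]) cube([92, 25, 1117]);
translate([666, 238, 33]) cube([92, 25, 1117]);
translate([843, 238, 33]) cube([92, 25, 1117]);
translate([1020, 238, 33]) cube([92, 25, 1117]);
translate([1197, 238, 33]) cube([92, 25, 1117]);
translate([1374, 238, 33]) cube([92, 25, 1117]);
translate([1551, 238, 33]) cube([92, 25, 1117]);
translate([1728, 238, 33]) cube([92, 25, 1117]);
translate([1905, 238, 33]) cube([92, 25, 1117]);
translate([2082, 238, 33]) cube([92, 25, 1117]);
translate([2259, 238, 33]) cube([92, 25, 1117]);
translate([2436, 238, 33]) cube([92, 25, 1117]);


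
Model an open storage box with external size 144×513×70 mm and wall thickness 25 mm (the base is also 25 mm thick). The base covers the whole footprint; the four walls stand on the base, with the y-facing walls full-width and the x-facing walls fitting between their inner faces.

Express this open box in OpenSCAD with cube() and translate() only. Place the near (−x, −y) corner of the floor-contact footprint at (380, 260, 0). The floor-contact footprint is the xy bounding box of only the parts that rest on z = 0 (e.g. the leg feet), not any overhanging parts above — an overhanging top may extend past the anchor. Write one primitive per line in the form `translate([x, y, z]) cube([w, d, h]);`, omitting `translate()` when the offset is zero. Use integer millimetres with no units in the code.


translate([380, 260, 0]) cube([144, 513, 25]);
translate([380, 260, 25]) cube([144, 25, 45]);
translate([380, 748, 25]) cube([144, 25, 45]);
translate([380, 285, 25]) cube([25, 463, 45]);
translate([499, 285, 25]) cube([25, 463, 45]);


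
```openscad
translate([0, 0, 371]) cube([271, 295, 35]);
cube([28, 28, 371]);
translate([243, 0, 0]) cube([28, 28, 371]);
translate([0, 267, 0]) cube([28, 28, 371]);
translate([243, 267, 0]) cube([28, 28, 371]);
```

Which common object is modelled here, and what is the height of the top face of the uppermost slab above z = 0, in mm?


A stool. The seat height is 406 mm.

A 271×295×35 slab at z = 371 on four corner posts — a stool. The seat top is 371 + 35 = 406 mm.


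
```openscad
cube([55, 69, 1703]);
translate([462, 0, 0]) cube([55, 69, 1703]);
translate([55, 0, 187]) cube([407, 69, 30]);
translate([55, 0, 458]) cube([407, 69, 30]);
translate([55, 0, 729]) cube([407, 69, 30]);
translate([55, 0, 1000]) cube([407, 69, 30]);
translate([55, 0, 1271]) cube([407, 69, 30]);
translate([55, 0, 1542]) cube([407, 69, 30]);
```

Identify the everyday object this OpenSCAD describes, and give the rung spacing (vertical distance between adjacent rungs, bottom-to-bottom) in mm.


A ladder. The rung spacing is 271 mm.

Two tall 55×69 posts with 6 short bars between them — a ladder. Adjacent rungs sit at z = 187 and z = 458, so the spacing is 458 − 187 = 271 mm.


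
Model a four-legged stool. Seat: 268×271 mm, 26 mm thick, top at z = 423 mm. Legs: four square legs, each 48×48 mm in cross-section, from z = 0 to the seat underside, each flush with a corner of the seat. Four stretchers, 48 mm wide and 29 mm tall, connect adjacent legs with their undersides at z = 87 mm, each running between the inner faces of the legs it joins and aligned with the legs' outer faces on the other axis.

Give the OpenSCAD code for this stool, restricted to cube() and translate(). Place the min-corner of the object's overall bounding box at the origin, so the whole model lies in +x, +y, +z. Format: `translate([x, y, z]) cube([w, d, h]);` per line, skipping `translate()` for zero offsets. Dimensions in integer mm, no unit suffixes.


translate([0, 0, 397]) cube([268, 271, 26]);
cube([48, 48, 397]);
translate([220, 0, 0]) cube([48, 48, 397]);
translate([0, 223, 0]) cube([48, 48, 397]);
translate([220, 223, 0]) cube([48, 48, 397]);
translate([48, 0, 87]) cube([172, 48, 29]);
translate([48, 223, 87]) cube([172, 48, 29]);
translate([0, 48, 87]) cube([48, 175, 29]);
translate([220, 48, 87]) cube([48, 175, 29]);


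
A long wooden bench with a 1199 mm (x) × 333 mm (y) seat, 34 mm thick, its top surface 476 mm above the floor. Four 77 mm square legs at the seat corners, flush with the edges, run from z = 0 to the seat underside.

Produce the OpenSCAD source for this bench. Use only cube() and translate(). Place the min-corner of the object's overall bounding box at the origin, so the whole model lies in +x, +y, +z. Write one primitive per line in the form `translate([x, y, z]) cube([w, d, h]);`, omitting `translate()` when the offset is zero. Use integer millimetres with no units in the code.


translate([0, 0, 442]) cube([1199, 333, 34]);
cube([77, 77, 442]);
translate([0, 256, 0]) cube([77, 77, 442]);
translate([1122, 0, 0]) cube([77, 77, 442]);
translate([1122, 256, 0]) cube([77, 77, 442]);


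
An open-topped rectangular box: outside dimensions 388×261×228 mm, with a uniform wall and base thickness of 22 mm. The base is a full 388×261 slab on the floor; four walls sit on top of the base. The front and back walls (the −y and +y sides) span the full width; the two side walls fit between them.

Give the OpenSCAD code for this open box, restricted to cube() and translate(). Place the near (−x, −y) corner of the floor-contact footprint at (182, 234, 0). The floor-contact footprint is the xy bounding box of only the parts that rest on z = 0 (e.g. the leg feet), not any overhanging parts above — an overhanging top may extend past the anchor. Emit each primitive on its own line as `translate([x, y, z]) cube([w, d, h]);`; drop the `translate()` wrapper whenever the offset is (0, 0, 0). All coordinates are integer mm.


translate([182, 234, 0]) cube([388, 261, 22]);
translate([182, 234, 22]) cube([388, 22, 206]);
translate([182, 473, 22]) cube([388, 22, 206]);
translate([182, 256, 22]) cube([22, 217, 206]);
translate([548, 256, 22]) cube([22, 217, 206]);


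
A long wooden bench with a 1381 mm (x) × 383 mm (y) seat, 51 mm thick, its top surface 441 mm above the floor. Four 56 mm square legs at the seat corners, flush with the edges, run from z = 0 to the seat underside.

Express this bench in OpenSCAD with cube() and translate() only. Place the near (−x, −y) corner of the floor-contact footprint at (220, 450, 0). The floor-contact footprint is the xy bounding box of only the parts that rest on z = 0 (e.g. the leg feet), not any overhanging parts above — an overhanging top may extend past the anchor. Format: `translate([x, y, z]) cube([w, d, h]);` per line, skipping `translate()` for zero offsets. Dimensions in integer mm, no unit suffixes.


translate([220, 450, 390]) cube([1381, 383, 51]);
translate([220, 450, 0]) cube([56, 56, 390]);
translate([220, 777, 0]) cube([56, 56, 390]);
translate([1545, 450, 0]) cube([56, 56, 390]);
translate([1545, 777, 0]) cube([56, 56, 390]);


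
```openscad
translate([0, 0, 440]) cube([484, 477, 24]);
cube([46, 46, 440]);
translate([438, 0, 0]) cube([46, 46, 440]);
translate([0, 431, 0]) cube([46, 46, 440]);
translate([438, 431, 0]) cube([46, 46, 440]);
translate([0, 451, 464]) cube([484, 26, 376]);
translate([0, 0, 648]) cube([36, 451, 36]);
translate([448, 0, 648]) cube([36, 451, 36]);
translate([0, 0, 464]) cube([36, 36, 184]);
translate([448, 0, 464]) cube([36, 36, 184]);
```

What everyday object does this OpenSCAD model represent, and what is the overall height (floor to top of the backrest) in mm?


A chair. The overall height is 840 mm.

A slab on four corner posts with a tall panel at the back — a chair. The seat slab sits at z = 440 with thickness 24, and the 376 mm backrest starts at the seat top, so the overall height is 440 + 24 + 376 = 840 mm.


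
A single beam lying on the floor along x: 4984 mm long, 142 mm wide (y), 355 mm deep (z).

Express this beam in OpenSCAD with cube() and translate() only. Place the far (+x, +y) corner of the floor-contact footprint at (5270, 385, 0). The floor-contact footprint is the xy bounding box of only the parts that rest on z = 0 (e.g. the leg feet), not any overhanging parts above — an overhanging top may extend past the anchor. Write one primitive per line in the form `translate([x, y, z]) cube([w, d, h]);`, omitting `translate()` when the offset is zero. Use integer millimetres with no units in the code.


translate([286, 243, 0]) cube([4984, 142, 355]);


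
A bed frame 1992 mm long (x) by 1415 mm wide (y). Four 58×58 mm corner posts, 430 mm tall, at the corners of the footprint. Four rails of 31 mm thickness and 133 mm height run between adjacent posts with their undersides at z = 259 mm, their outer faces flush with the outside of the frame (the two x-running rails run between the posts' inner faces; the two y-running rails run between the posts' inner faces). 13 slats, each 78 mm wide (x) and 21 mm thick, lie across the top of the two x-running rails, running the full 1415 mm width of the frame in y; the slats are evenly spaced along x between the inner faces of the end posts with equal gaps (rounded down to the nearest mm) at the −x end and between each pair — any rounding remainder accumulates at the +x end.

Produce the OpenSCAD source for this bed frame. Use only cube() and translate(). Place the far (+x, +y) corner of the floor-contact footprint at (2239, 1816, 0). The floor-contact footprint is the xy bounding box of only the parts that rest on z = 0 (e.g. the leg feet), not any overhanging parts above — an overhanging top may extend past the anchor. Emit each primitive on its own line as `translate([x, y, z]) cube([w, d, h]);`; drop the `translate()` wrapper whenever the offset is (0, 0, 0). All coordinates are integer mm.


// slat z = rail_z + rail_h = 259 + 133 = 392
// slat gap = ⌊(1876 − 13·78) / 14⌋ = 61
translate([247, 401, 0]) cube([58, 58, 430]);
translate([247, 1758, 0]) cube([58, 58, 430]);
translate([2181, 401, 0]) cube([58, 58, 430]);
translate([2181, 1758, 0]) cube([58, 58, 430]);
translate([305, 401, 259]) cube([1876, 31, 133]);
translate([305, 1785, 259]) cube([1876, 31, 133]);
translate([247, 459, 259]) cube([31, 1299, 133]);
translate([2208, 459, 259]) cube([31, 1299, 133]);
translate([366, 401, 392]) cube([78, 1415, 21]);
translate([505, 401, 392]) cube([78, 1415, 21]);
translate([644, 401, 392]) cube([78, 1415, 21]);
translate([783, 401, 392]) cube([78, 1415, 21]);
translate([922, 401, 392]) cube([78, 1415, 21]);
translate([1061, 401, 392]) cube([78, 1415, 21]);
translate([1200, 401, 392]) cube([78, 1415, 21]);
translate([1339, 401, 392]) cube([78, 1415, 21]);
translate([1478, 401, 392]) cube([78, 1415, 21]);
translate([1617, 401, 392]) cube([78, 1415, 21]);
translate([1756, 401, 392]) cube([78, 1415, 21]);
translate([1895, 401, 392]) cube([78, 1415, 21]);
translate([2034, 401, 392]) cube([78, 1415, 21]);


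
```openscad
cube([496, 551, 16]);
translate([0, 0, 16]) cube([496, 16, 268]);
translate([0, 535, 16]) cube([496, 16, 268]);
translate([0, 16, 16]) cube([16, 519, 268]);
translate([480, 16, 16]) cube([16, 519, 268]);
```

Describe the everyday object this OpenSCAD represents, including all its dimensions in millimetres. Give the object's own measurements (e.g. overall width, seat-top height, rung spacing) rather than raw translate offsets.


An open-topped rectangular box: outside dimensions 496×551×284 mm, with a uniform wall and base thickness of 16 mm. The base is a full 496×551 slab on the floor; four walls sit on top of the base. The front and back walls (the −y and +y sides) span the full width; the two side walls fit between them.


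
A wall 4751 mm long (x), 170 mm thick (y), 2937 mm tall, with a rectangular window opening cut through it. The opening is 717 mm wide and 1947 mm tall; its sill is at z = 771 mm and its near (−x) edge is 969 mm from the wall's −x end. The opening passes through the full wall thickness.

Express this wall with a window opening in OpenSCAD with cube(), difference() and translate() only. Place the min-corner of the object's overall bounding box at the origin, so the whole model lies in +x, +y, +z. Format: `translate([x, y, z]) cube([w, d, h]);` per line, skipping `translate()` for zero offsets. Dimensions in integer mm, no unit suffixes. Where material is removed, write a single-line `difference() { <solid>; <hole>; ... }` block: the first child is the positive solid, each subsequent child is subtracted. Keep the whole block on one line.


difference() { cube([4751, 170, 2937]); translate([969, 0, 771]) cube([717, 170, 1947]); }


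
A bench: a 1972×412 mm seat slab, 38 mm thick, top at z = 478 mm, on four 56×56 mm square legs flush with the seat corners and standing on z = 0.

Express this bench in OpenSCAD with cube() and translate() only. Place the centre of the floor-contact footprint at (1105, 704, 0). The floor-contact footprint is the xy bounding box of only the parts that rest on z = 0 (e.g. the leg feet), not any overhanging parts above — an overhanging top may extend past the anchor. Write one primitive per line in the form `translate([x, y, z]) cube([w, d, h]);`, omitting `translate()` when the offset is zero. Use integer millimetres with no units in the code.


translate([119, 498, 440]) cube([1972, 412, 38]);
translate([119, 498, 0]) cube([56, 56, 440]);
translate([119, 854, 0]) cube([56, 56, 440]);
translate([2035, 498, 0]) cube([56, 56, 440]);
translate([2035, 854, 0]) cube([56, 56, 440]);


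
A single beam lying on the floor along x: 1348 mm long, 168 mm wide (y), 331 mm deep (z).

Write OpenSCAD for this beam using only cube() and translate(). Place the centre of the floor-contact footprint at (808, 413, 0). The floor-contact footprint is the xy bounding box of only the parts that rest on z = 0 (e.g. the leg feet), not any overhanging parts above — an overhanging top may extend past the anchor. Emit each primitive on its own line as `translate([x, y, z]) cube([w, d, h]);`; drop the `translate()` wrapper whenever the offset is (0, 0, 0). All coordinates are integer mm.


translate([134, 329, 0]) cube([1348, 168, 331]);


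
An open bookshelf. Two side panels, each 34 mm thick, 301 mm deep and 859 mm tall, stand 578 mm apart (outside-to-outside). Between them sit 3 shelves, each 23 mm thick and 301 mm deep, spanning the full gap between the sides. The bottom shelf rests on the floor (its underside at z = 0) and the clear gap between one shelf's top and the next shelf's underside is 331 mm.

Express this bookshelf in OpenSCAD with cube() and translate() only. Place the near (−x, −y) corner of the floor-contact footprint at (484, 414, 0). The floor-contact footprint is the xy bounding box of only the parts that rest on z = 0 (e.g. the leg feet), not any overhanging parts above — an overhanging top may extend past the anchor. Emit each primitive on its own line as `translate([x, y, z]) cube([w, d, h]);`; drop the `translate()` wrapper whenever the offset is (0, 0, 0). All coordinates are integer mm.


translate([484, 414, 0]) cube([34, 301, 859]);
translate([1028, 414, 0]) cube([34, 301, 859]);
translate([518, 414, 0]) cube([510, 301, 23]);
translate([518, 414, 354]) cube([510, 301, 23]);
translate([518, 414, 708]) cube([510, 301, 23]);


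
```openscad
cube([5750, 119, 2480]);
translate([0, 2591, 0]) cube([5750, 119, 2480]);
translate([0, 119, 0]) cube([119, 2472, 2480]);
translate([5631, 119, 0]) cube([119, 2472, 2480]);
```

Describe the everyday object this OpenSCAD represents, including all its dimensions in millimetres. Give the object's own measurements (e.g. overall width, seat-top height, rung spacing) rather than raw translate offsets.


The wall frame of a small rectangular building: four walls, each 2480 mm tall and 119 mm thick, enclosing a footprint 5750 mm (x) by 2710 mm (y) outside-to-outside, with no floor or roof. The front and back walls (the −y and +y sides) span the full width; the two side walls fit between them.
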